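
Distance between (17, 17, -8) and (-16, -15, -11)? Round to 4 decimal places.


d = sqrt((-16-17)^2 + (-15-17)^2 + (-11--8)^2) = 46.0652

46.0652


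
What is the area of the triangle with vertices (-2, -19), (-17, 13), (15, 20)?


Area = |x1(y2-y3) + x2(y3-y1) + x3(y1-y2)| / 2
= |-2*(13-20) + -17*(20--19) + 15*(-19-13)| / 2
= 564.5

564.5


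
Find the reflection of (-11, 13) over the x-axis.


Reflection across x-axis: (x, y) -> (x, -y)
(-11, 13) -> (-11, -13)

(-11, -13)


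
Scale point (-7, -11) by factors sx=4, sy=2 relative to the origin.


Scaling: (x*sx, y*sy) = (-7*4, -11*2) = (-28, -22)

(-28, -22)


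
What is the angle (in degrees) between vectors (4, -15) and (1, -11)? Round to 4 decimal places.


dot = 4*1 + -15*-11 = 169
|u| = 15.5242, |v| = 11.0454
cos(angle) = 0.9856
angle = 9.737 degrees

9.737 degrees


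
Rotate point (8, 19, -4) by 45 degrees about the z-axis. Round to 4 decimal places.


x' = 8*cos(45) - 19*sin(45) = -7.7782
y' = 8*sin(45) + 19*cos(45) = 19.0919
z' = -4

(-7.7782, 19.0919, -4)


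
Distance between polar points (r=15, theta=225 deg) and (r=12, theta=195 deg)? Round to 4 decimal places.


d = sqrt(r1^2 + r2^2 - 2*r1*r2*cos(t2-t1))
d = sqrt(15^2 + 12^2 - 2*15*12*cos(195-225)) = 7.5651

7.5651


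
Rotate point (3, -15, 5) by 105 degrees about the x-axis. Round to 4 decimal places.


x' = 3
y' = -15*cos(105) - 5*sin(105) = -0.9473
z' = -15*sin(105) + 5*cos(105) = -15.783

(3, -0.9473, -15.783)


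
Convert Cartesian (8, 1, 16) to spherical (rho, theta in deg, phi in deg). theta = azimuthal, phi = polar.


rho = sqrt(8^2 + 1^2 + 16^2) = 17.9165
theta = atan2(1, 8) = 7.125 deg
phi = acos(16/17.9165) = 26.7431 deg

rho = 17.9165, theta = 7.125 deg, phi = 26.7431 deg


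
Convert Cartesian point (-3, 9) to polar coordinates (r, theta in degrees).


r = sqrt((-3)^2 + 9^2) = 9.4868
theta = atan2(9, -3) = 108.4349 degrees

r = 9.4868, theta = 108.4349 degrees


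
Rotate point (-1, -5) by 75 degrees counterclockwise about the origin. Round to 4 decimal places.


x' = -1*cos(75) - -5*sin(75) = 4.5708
y' = -1*sin(75) + -5*cos(75) = -2.26

(4.5708, -2.26)


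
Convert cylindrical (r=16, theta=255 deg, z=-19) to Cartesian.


x = 16 * cos(255) = -4.1411
y = 16 * sin(255) = -15.4548
z = -19

(-4.1411, -15.4548, -19)


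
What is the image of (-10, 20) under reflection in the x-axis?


Reflection across x-axis: (x, y) -> (x, -y)
(-10, 20) -> (-10, -20)

(-10, -20)


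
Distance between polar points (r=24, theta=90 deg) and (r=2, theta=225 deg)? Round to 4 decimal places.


d = sqrt(r1^2 + r2^2 - 2*r1*r2*cos(t2-t1))
d = sqrt(24^2 + 2^2 - 2*24*2*cos(225-90)) = 25.4535

25.4535


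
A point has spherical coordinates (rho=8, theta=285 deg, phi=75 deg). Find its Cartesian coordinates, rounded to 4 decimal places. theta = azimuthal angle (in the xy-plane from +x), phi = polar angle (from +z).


x = 8 * sin(75) * cos(285) = 2
y = 8 * sin(75) * sin(285) = -7.4641
z = 8 * cos(75) = 2.0706

(2, -7.4641, 2.0706)


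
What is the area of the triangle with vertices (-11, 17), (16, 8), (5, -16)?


Area = |x1(y2-y3) + x2(y3-y1) + x3(y1-y2)| / 2
= |-11*(8--16) + 16*(-16-17) + 5*(17-8)| / 2
= 373.5

373.5


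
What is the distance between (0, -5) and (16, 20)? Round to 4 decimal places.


d = sqrt((16-0)^2 + (20--5)^2) = 29.6816

29.6816


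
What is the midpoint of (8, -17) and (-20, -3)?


Midpoint = ((8+-20)/2, (-17+-3)/2) = (-6, -10)

(-6, -10)


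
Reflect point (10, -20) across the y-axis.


Reflection across y-axis: (x, y) -> (-x, y)
(10, -20) -> (-10, -20)

(-10, -20)


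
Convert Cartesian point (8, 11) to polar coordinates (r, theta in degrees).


r = sqrt(8^2 + 11^2) = 13.6015
theta = atan2(11, 8) = 53.9726 degrees

r = 13.6015, theta = 53.9726 degrees


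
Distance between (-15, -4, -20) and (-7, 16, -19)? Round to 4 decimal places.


d = sqrt((-7--15)^2 + (16--4)^2 + (-19--20)^2) = 21.5639

21.5639


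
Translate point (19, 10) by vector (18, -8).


Translation: (x+dx, y+dy) = (19+18, 10+-8) = (37, 2)

(37, 2)


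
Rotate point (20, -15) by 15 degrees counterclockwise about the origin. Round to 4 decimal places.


x' = 20*cos(15) - -15*sin(15) = 23.2008
y' = 20*sin(15) + -15*cos(15) = -9.3125

(23.2008, -9.3125)


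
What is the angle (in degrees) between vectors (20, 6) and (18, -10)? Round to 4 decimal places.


dot = 20*18 + 6*-10 = 300
|u| = 20.8806, |v| = 20.5913
cos(angle) = 0.6977
angle = 45.7538 degrees

45.7538 degrees


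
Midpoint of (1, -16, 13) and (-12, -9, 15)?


Midpoint = ((1+-12)/2, (-16+-9)/2, (13+15)/2) = (-5.5, -12.5, 14)

(-5.5, -12.5, 14)


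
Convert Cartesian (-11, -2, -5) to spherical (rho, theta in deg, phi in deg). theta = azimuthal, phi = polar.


rho = sqrt((-11)^2 + (-2)^2 + (-5)^2) = 12.2474
theta = atan2(-2, -11) = 190.3048 deg
phi = acos(-5/12.2474) = 114.0948 deg

rho = 12.2474, theta = 190.3048 deg, phi = 114.0948 deg


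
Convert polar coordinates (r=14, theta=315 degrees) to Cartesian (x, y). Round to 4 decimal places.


x = 14 * cos(315) = 9.8995
y = 14 * sin(315) = -9.8995

(9.8995, -9.8995)


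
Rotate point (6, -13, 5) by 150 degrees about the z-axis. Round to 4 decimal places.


x' = 6*cos(150) - -13*sin(150) = 1.3038
y' = 6*sin(150) + -13*cos(150) = 14.2583
z' = 5

(1.3038, 14.2583, 5)


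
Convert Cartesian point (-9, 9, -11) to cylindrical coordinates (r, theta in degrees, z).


r = sqrt((-9)^2 + 9^2) = 12.7279
theta = atan2(9, -9) = 135 deg
z = -11

r = 12.7279, theta = 135 deg, z = -11


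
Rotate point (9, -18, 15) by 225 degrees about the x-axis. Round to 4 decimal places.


x' = 9
y' = -18*cos(225) - 15*sin(225) = 23.3345
z' = -18*sin(225) + 15*cos(225) = 2.1213

(9, 23.3345, 2.1213)


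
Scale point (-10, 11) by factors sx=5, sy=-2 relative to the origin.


Scaling: (x*sx, y*sy) = (-10*5, 11*-2) = (-50, -22)

(-50, -22)


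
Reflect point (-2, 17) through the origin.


Reflection through origin: (x, y) -> (-x, -y)
(-2, 17) -> (2, -17)

(2, -17)


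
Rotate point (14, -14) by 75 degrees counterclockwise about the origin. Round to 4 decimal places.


x' = 14*cos(75) - -14*sin(75) = 17.1464
y' = 14*sin(75) + -14*cos(75) = 9.8995

(17.1464, 9.8995)


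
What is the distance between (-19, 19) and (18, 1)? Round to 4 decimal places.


d = sqrt((18--19)^2 + (1-19)^2) = 41.1461

41.1461


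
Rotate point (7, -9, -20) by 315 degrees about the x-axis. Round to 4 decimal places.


x' = 7
y' = -9*cos(315) - -20*sin(315) = -20.5061
z' = -9*sin(315) + -20*cos(315) = -7.7782

(7, -20.5061, -7.7782)


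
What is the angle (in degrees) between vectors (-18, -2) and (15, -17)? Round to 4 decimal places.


dot = -18*15 + -2*-17 = -236
|u| = 18.1108, |v| = 22.6716
cos(angle) = -0.5748
angle = 125.0835 degrees

125.0835 degrees


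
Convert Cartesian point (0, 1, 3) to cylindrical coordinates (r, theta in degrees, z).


r = sqrt(0^2 + 1^2) = 1
theta = atan2(1, 0) = 90 deg
z = 3

r = 1, theta = 90 deg, z = 3


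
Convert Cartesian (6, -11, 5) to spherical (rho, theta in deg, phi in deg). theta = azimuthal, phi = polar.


rho = sqrt(6^2 + (-11)^2 + 5^2) = 13.4907
theta = atan2(-11, 6) = 298.6105 deg
phi = acos(5/13.4907) = 68.2459 deg

rho = 13.4907, theta = 298.6105 deg, phi = 68.2459 deg


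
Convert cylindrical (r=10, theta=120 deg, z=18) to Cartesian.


x = 10 * cos(120) = -5
y = 10 * sin(120) = 8.6603
z = 18

(-5, 8.6603, 18)


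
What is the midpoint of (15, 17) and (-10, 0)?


Midpoint = ((15+-10)/2, (17+0)/2) = (2.5, 8.5)

(2.5, 8.5)


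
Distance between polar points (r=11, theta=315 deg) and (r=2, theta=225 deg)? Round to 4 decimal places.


d = sqrt(r1^2 + r2^2 - 2*r1*r2*cos(t2-t1))
d = sqrt(11^2 + 2^2 - 2*11*2*cos(225-315)) = 11.1803

11.1803


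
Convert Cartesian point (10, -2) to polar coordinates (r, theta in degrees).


r = sqrt(10^2 + (-2)^2) = 10.198
theta = atan2(-2, 10) = 348.6901 degrees

r = 10.198, theta = 348.6901 degrees


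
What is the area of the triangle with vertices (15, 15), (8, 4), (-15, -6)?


Area = |x1(y2-y3) + x2(y3-y1) + x3(y1-y2)| / 2
= |15*(4--6) + 8*(-6-15) + -15*(15-4)| / 2
= 91.5

91.5


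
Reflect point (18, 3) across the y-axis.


Reflection across y-axis: (x, y) -> (-x, y)
(18, 3) -> (-18, 3)

(-18, 3)


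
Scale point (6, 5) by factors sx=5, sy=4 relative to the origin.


Scaling: (x*sx, y*sy) = (6*5, 5*4) = (30, 20)

(30, 20)


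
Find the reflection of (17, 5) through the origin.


Reflection through origin: (x, y) -> (-x, -y)
(17, 5) -> (-17, -5)

(-17, -5)


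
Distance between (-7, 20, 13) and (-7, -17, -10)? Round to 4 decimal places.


d = sqrt((-7--7)^2 + (-17-20)^2 + (-10-13)^2) = 43.566

43.566


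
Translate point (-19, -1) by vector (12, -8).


Translation: (x+dx, y+dy) = (-19+12, -1+-8) = (-7, -9)

(-7, -9)


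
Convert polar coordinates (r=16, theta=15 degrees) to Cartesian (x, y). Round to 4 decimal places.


x = 16 * cos(15) = 15.4548
y = 16 * sin(15) = 4.1411

(15.4548, 4.1411)


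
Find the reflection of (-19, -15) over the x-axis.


Reflection across x-axis: (x, y) -> (x, -y)
(-19, -15) -> (-19, 15)

(-19, 15)


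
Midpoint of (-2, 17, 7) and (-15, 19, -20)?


Midpoint = ((-2+-15)/2, (17+19)/2, (7+-20)/2) = (-8.5, 18, -6.5)

(-8.5, 18, -6.5)


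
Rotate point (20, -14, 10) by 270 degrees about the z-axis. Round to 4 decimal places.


x' = 20*cos(270) - -14*sin(270) = -14
y' = 20*sin(270) + -14*cos(270) = -20
z' = 10

(-14, -20, 10)


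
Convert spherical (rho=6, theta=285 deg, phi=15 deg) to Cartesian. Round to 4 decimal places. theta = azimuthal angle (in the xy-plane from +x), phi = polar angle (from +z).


x = 6 * sin(15) * cos(285) = 0.4019
y = 6 * sin(15) * sin(285) = -1.5
z = 6 * cos(15) = 5.7956

(0.4019, -1.5, 5.7956)


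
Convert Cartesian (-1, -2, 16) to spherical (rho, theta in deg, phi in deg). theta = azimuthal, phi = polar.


rho = sqrt((-1)^2 + (-2)^2 + 16^2) = 16.1555
theta = atan2(-2, -1) = 243.4349 deg
phi = acos(16/16.1555) = 7.9558 deg

rho = 16.1555, theta = 243.4349 deg, phi = 7.9558 deg


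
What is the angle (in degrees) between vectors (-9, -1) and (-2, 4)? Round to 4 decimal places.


dot = -9*-2 + -1*4 = 14
|u| = 9.0554, |v| = 4.4721
cos(angle) = 0.3457
angle = 69.7751 degrees

69.7751 degrees


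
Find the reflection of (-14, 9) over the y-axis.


Reflection across y-axis: (x, y) -> (-x, y)
(-14, 9) -> (14, 9)

(14, 9)


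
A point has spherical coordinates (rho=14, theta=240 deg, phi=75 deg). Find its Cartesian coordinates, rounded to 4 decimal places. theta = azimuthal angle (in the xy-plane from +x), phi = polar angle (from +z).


x = 14 * sin(75) * cos(240) = -6.7615
y = 14 * sin(75) * sin(240) = -11.7112
z = 14 * cos(75) = 3.6235

(-6.7615, -11.7112, 3.6235)


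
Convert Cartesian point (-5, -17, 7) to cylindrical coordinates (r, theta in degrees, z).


r = sqrt((-5)^2 + (-17)^2) = 17.72
theta = atan2(-17, -5) = 253.6105 deg
z = 7

r = 17.72, theta = 253.6105 deg, z = 7


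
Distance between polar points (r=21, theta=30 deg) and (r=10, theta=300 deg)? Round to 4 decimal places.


d = sqrt(r1^2 + r2^2 - 2*r1*r2*cos(t2-t1))
d = sqrt(21^2 + 10^2 - 2*21*10*cos(300-30)) = 23.2594

23.2594


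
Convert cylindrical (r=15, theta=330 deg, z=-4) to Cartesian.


x = 15 * cos(330) = 12.9904
y = 15 * sin(330) = -7.5
z = -4

(12.9904, -7.5, -4)


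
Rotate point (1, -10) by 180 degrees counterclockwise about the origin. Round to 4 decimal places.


x' = 1*cos(180) - -10*sin(180) = -1
y' = 1*sin(180) + -10*cos(180) = 10

(-1, 10)


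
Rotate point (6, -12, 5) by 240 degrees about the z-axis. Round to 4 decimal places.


x' = 6*cos(240) - -12*sin(240) = -13.3923
y' = 6*sin(240) + -12*cos(240) = 0.8038
z' = 5

(-13.3923, 0.8038, 5)


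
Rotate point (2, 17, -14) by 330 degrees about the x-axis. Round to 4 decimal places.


x' = 2
y' = 17*cos(330) - -14*sin(330) = 7.7224
z' = 17*sin(330) + -14*cos(330) = -20.6244

(2, 7.7224, -20.6244)


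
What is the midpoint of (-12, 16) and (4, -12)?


Midpoint = ((-12+4)/2, (16+-12)/2) = (-4, 2)

(-4, 2)


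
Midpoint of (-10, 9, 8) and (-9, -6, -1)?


Midpoint = ((-10+-9)/2, (9+-6)/2, (8+-1)/2) = (-9.5, 1.5, 3.5)

(-9.5, 1.5, 3.5)


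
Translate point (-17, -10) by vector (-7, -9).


Translation: (x+dx, y+dy) = (-17+-7, -10+-9) = (-24, -19)

(-24, -19)


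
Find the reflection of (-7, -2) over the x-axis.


Reflection across x-axis: (x, y) -> (x, -y)
(-7, -2) -> (-7, 2)

(-7, 2)


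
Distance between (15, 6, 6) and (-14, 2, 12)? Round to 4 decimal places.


d = sqrt((-14-15)^2 + (2-6)^2 + (12-6)^2) = 29.8831

29.8831


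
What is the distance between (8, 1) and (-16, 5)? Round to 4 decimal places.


d = sqrt((-16-8)^2 + (5-1)^2) = 24.3311

24.3311


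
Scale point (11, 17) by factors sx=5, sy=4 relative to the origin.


Scaling: (x*sx, y*sy) = (11*5, 17*4) = (55, 68)

(55, 68)


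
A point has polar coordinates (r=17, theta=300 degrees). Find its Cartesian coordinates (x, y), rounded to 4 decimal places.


x = 17 * cos(300) = 8.5
y = 17 * sin(300) = -14.7224

(8.5, -14.7224)


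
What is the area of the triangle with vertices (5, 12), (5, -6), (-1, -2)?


Area = |x1(y2-y3) + x2(y3-y1) + x3(y1-y2)| / 2
= |5*(-6--2) + 5*(-2-12) + -1*(12--6)| / 2
= 54

54


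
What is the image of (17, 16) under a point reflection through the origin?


Reflection through origin: (x, y) -> (-x, -y)
(17, 16) -> (-17, -16)

(-17, -16)


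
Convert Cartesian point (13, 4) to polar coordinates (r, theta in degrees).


r = sqrt(13^2 + 4^2) = 13.6015
theta = atan2(4, 13) = 17.1027 degrees

r = 13.6015, theta = 17.1027 degrees


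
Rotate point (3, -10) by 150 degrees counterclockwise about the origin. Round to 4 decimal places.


x' = 3*cos(150) - -10*sin(150) = 2.4019
y' = 3*sin(150) + -10*cos(150) = 10.1603

(2.4019, 10.1603)


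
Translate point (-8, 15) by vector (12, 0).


Translation: (x+dx, y+dy) = (-8+12, 15+0) = (4, 15)

(4, 15)


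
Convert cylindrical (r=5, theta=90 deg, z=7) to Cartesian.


x = 5 * cos(90) = 0
y = 5 * sin(90) = 5
z = 7

(0, 5, 7)


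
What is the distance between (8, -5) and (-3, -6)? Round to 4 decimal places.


d = sqrt((-3-8)^2 + (-6--5)^2) = 11.0454

11.0454


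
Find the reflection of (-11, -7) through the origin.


Reflection through origin: (x, y) -> (-x, -y)
(-11, -7) -> (11, 7)

(11, 7)


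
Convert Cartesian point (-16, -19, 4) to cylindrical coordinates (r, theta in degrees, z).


r = sqrt((-16)^2 + (-19)^2) = 24.8395
theta = atan2(-19, -16) = 229.8991 deg
z = 4

r = 24.8395, theta = 229.8991 deg, z = 4


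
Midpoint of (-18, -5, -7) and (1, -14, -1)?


Midpoint = ((-18+1)/2, (-5+-14)/2, (-7+-1)/2) = (-8.5, -9.5, -4)

(-8.5, -9.5, -4)


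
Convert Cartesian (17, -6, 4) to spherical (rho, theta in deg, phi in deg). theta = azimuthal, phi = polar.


rho = sqrt(17^2 + (-6)^2 + 4^2) = 18.4662
theta = atan2(-6, 17) = 340.56 deg
phi = acos(4/18.4662) = 77.4899 deg

rho = 18.4662, theta = 340.56 deg, phi = 77.4899 deg


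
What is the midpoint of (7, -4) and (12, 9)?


Midpoint = ((7+12)/2, (-4+9)/2) = (9.5, 2.5)

(9.5, 2.5)


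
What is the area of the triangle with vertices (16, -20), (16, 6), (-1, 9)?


Area = |x1(y2-y3) + x2(y3-y1) + x3(y1-y2)| / 2
= |16*(6-9) + 16*(9--20) + -1*(-20-6)| / 2
= 221

221


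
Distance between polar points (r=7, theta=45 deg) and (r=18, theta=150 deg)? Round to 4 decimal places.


d = sqrt(r1^2 + r2^2 - 2*r1*r2*cos(t2-t1))
d = sqrt(7^2 + 18^2 - 2*7*18*cos(150-45)) = 20.9338

20.9338


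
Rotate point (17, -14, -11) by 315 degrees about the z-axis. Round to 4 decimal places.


x' = 17*cos(315) - -14*sin(315) = 2.1213
y' = 17*sin(315) + -14*cos(315) = -21.9203
z' = -11

(2.1213, -21.9203, -11)


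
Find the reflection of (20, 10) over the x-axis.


Reflection across x-axis: (x, y) -> (x, -y)
(20, 10) -> (20, -10)

(20, -10)


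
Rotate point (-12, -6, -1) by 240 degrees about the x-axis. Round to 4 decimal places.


x' = -12
y' = -6*cos(240) - -1*sin(240) = 2.134
z' = -6*sin(240) + -1*cos(240) = 5.6962

(-12, 2.134, 5.6962)


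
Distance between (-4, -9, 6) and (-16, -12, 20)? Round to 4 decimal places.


d = sqrt((-16--4)^2 + (-12--9)^2 + (20-6)^2) = 18.6815

18.6815


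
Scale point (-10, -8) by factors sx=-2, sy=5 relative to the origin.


Scaling: (x*sx, y*sy) = (-10*-2, -8*5) = (20, -40)

(20, -40)


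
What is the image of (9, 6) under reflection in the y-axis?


Reflection across y-axis: (x, y) -> (-x, y)
(9, 6) -> (-9, 6)

(-9, 6)


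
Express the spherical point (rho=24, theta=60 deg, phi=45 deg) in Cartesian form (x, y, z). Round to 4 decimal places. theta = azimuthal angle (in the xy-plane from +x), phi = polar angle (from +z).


x = 24 * sin(45) * cos(60) = 8.4853
y = 24 * sin(45) * sin(60) = 14.6969
z = 24 * cos(45) = 16.9706

(8.4853, 14.6969, 16.9706)


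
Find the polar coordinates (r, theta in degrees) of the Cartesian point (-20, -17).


r = sqrt((-20)^2 + (-17)^2) = 26.2488
theta = atan2(-17, -20) = 220.3645 degrees

r = 26.2488, theta = 220.3645 degrees


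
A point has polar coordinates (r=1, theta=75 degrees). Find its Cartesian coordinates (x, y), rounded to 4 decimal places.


x = 1 * cos(75) = 0.2588
y = 1 * sin(75) = 0.9659

(0.2588, 0.9659)


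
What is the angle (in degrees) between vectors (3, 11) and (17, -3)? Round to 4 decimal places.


dot = 3*17 + 11*-3 = 18
|u| = 11.4018, |v| = 17.2627
cos(angle) = 0.0915
angle = 84.7529 degrees

84.7529 degrees


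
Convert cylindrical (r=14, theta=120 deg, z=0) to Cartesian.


x = 14 * cos(120) = -7
y = 14 * sin(120) = 12.1244
z = 0

(-7, 12.1244, 0)


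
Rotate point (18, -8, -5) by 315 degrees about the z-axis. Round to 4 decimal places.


x' = 18*cos(315) - -8*sin(315) = 7.0711
y' = 18*sin(315) + -8*cos(315) = -18.3848
z' = -5

(7.0711, -18.3848, -5)


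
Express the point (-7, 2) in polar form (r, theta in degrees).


r = sqrt((-7)^2 + 2^2) = 7.2801
theta = atan2(2, -7) = 164.0546 degrees

r = 7.2801, theta = 164.0546 degrees


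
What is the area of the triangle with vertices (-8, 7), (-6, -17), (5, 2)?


Area = |x1(y2-y3) + x2(y3-y1) + x3(y1-y2)| / 2
= |-8*(-17-2) + -6*(2-7) + 5*(7--17)| / 2
= 151

151


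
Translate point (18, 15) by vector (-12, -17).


Translation: (x+dx, y+dy) = (18+-12, 15+-17) = (6, -2)

(6, -2)


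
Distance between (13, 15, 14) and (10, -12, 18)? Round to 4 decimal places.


d = sqrt((10-13)^2 + (-12-15)^2 + (18-14)^2) = 27.4591

27.4591


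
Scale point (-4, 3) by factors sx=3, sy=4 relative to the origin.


Scaling: (x*sx, y*sy) = (-4*3, 3*4) = (-12, 12)

(-12, 12)


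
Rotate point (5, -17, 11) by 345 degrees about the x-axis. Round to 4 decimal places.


x' = 5
y' = -17*cos(345) - 11*sin(345) = -13.5737
z' = -17*sin(345) + 11*cos(345) = 15.0251

(5, -13.5737, 15.0251)


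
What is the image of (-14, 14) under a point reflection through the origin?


Reflection through origin: (x, y) -> (-x, -y)
(-14, 14) -> (14, -14)

(14, -14)


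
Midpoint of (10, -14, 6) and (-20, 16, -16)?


Midpoint = ((10+-20)/2, (-14+16)/2, (6+-16)/2) = (-5, 1, -5)

(-5, 1, -5)


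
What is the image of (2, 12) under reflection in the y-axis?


Reflection across y-axis: (x, y) -> (-x, y)
(2, 12) -> (-2, 12)

(-2, 12)


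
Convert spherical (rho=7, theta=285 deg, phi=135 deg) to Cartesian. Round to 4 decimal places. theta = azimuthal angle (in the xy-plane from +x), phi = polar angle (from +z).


x = 7 * sin(135) * cos(285) = 1.2811
y = 7 * sin(135) * sin(285) = -4.7811
z = 7 * cos(135) = -4.9497

(1.2811, -4.7811, -4.9497)


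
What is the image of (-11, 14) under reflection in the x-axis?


Reflection across x-axis: (x, y) -> (x, -y)
(-11, 14) -> (-11, -14)

(-11, -14)


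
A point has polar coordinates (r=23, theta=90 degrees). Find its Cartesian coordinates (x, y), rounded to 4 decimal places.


x = 23 * cos(90) = 0
y = 23 * sin(90) = 23

(0, 23)


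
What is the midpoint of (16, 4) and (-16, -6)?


Midpoint = ((16+-16)/2, (4+-6)/2) = (0, -1)

(0, -1)


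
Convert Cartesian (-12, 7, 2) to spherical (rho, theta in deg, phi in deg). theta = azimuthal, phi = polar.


rho = sqrt((-12)^2 + 7^2 + 2^2) = 14.0357
theta = atan2(7, -12) = 149.7436 deg
phi = acos(2/14.0357) = 81.8078 deg

rho = 14.0357, theta = 149.7436 deg, phi = 81.8078 deg


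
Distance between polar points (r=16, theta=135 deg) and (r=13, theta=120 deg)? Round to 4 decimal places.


d = sqrt(r1^2 + r2^2 - 2*r1*r2*cos(t2-t1))
d = sqrt(16^2 + 13^2 - 2*16*13*cos(120-135)) = 4.814

4.814


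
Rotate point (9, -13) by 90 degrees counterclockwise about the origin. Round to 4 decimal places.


x' = 9*cos(90) - -13*sin(90) = 13
y' = 9*sin(90) + -13*cos(90) = 9

(13, 9)


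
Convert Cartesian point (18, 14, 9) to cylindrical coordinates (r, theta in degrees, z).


r = sqrt(18^2 + 14^2) = 22.8035
theta = atan2(14, 18) = 37.875 deg
z = 9

r = 22.8035, theta = 37.875 deg, z = 9


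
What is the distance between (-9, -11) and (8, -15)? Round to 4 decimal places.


d = sqrt((8--9)^2 + (-15--11)^2) = 17.4642

17.4642


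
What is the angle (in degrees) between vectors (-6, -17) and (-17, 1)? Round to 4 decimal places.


dot = -6*-17 + -17*1 = 85
|u| = 18.0278, |v| = 17.0294
cos(angle) = 0.2769
angle = 73.9264 degrees

73.9264 degrees


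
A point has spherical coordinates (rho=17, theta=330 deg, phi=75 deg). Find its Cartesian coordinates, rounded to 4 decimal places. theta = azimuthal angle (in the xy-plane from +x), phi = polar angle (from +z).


x = 17 * sin(75) * cos(330) = 14.2208
y = 17 * sin(75) * sin(330) = -8.2104
z = 17 * cos(75) = 4.3999

(14.2208, -8.2104, 4.3999)


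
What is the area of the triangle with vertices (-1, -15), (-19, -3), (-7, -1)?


Area = |x1(y2-y3) + x2(y3-y1) + x3(y1-y2)| / 2
= |-1*(-3--1) + -19*(-1--15) + -7*(-15--3)| / 2
= 90

90


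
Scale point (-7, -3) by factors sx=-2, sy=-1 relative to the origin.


Scaling: (x*sx, y*sy) = (-7*-2, -3*-1) = (14, 3)

(14, 3)


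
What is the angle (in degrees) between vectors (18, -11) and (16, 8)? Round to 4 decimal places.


dot = 18*16 + -11*8 = 200
|u| = 21.095, |v| = 17.8885
cos(angle) = 0.53
angle = 57.9946 degrees

57.9946 degrees


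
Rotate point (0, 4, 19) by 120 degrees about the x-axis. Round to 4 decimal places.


x' = 0
y' = 4*cos(120) - 19*sin(120) = -18.4545
z' = 4*sin(120) + 19*cos(120) = -6.0359

(0, -18.4545, -6.0359)


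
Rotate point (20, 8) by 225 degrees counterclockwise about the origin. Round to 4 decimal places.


x' = 20*cos(225) - 8*sin(225) = -8.4853
y' = 20*sin(225) + 8*cos(225) = -19.799

(-8.4853, -19.799)


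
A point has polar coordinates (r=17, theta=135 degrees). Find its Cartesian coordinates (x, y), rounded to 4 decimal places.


x = 17 * cos(135) = -12.0208
y = 17 * sin(135) = 12.0208

(-12.0208, 12.0208)


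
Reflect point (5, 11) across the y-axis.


Reflection across y-axis: (x, y) -> (-x, y)
(5, 11) -> (-5, 11)

(-5, 11)


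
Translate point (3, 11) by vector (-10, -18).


Translation: (x+dx, y+dy) = (3+-10, 11+-18) = (-7, -7)

(-7, -7)


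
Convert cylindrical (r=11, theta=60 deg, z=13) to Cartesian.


x = 11 * cos(60) = 5.5
y = 11 * sin(60) = 9.5263
z = 13

(5.5, 9.5263, 13)


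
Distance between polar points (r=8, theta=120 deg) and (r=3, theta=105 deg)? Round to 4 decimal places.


d = sqrt(r1^2 + r2^2 - 2*r1*r2*cos(t2-t1))
d = sqrt(8^2 + 3^2 - 2*8*3*cos(105-120)) = 5.161

5.161


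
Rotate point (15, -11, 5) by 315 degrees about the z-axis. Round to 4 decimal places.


x' = 15*cos(315) - -11*sin(315) = 2.8284
y' = 15*sin(315) + -11*cos(315) = -18.3848
z' = 5

(2.8284, -18.3848, 5)


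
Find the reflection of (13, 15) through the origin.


Reflection through origin: (x, y) -> (-x, -y)
(13, 15) -> (-13, -15)

(-13, -15)


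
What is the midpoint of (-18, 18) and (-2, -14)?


Midpoint = ((-18+-2)/2, (18+-14)/2) = (-10, 2)

(-10, 2)


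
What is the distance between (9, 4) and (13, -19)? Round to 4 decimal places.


d = sqrt((13-9)^2 + (-19-4)^2) = 23.3452

23.3452


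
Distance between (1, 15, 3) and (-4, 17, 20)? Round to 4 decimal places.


d = sqrt((-4-1)^2 + (17-15)^2 + (20-3)^2) = 17.8326

17.8326


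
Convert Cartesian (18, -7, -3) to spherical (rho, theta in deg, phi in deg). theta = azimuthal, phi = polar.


rho = sqrt(18^2 + (-7)^2 + (-3)^2) = 19.5448
theta = atan2(-7, 18) = 338.7495 deg
phi = acos(-3/19.5448) = 98.8294 deg

rho = 19.5448, theta = 338.7495 deg, phi = 98.8294 deg


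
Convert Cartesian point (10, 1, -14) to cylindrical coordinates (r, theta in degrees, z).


r = sqrt(10^2 + 1^2) = 10.0499
theta = atan2(1, 10) = 5.7106 deg
z = -14

r = 10.0499, theta = 5.7106 deg, z = -14


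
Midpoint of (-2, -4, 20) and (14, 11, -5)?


Midpoint = ((-2+14)/2, (-4+11)/2, (20+-5)/2) = (6, 3.5, 7.5)

(6, 3.5, 7.5)


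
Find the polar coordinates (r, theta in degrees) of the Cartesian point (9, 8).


r = sqrt(9^2 + 8^2) = 12.0416
theta = atan2(8, 9) = 41.6335 degrees

r = 12.0416, theta = 41.6335 degrees


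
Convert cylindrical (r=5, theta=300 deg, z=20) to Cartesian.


x = 5 * cos(300) = 2.5
y = 5 * sin(300) = -4.3301
z = 20

(2.5, -4.3301, 20)


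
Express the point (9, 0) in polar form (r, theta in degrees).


r = sqrt(9^2 + 0^2) = 9
theta = atan2(0, 9) = 0 degrees

r = 9, theta = 0 degrees


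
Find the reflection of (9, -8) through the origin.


Reflection through origin: (x, y) -> (-x, -y)
(9, -8) -> (-9, 8)

(-9, 8)


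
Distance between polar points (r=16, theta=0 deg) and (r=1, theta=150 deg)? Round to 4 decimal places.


d = sqrt(r1^2 + r2^2 - 2*r1*r2*cos(t2-t1))
d = sqrt(16^2 + 1^2 - 2*16*1*cos(150-0)) = 16.8734

16.8734


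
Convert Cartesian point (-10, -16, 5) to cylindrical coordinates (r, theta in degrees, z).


r = sqrt((-10)^2 + (-16)^2) = 18.868
theta = atan2(-16, -10) = 237.9946 deg
z = 5

r = 18.868, theta = 237.9946 deg, z = 5


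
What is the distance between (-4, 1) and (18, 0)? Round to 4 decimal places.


d = sqrt((18--4)^2 + (0-1)^2) = 22.0227

22.0227


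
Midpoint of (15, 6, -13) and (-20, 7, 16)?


Midpoint = ((15+-20)/2, (6+7)/2, (-13+16)/2) = (-2.5, 6.5, 1.5)

(-2.5, 6.5, 1.5)


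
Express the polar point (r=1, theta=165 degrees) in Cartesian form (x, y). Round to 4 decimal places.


x = 1 * cos(165) = -0.9659
y = 1 * sin(165) = 0.2588

(-0.9659, 0.2588)


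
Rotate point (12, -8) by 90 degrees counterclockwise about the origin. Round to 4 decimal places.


x' = 12*cos(90) - -8*sin(90) = 8
y' = 12*sin(90) + -8*cos(90) = 12

(8, 12)


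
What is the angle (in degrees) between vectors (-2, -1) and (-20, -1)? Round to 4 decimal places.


dot = -2*-20 + -1*-1 = 41
|u| = 2.2361, |v| = 20.025
cos(angle) = 0.9156
angle = 23.7026 degrees

23.7026 degrees


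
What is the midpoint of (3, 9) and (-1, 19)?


Midpoint = ((3+-1)/2, (9+19)/2) = (1, 14)

(1, 14)


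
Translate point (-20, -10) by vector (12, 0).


Translation: (x+dx, y+dy) = (-20+12, -10+0) = (-8, -10)

(-8, -10)


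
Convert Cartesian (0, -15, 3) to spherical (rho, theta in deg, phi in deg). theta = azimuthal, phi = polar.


rho = sqrt(0^2 + (-15)^2 + 3^2) = 15.2971
theta = atan2(-15, 0) = 270 deg
phi = acos(3/15.2971) = 78.6901 deg

rho = 15.2971, theta = 270 deg, phi = 78.6901 deg


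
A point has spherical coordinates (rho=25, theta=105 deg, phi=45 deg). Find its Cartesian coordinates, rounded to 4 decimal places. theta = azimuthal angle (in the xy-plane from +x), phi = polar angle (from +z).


x = 25 * sin(45) * cos(105) = -4.5753
y = 25 * sin(45) * sin(105) = 17.0753
z = 25 * cos(45) = 17.6777

(-4.5753, 17.0753, 17.6777)


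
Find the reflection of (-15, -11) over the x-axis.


Reflection across x-axis: (x, y) -> (x, -y)
(-15, -11) -> (-15, 11)

(-15, 11)


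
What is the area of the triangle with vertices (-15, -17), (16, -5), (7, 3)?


Area = |x1(y2-y3) + x2(y3-y1) + x3(y1-y2)| / 2
= |-15*(-5-3) + 16*(3--17) + 7*(-17--5)| / 2
= 178

178


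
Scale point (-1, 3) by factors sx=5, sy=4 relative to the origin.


Scaling: (x*sx, y*sy) = (-1*5, 3*4) = (-5, 12)

(-5, 12)


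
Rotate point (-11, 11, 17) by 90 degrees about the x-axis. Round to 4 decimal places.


x' = -11
y' = 11*cos(90) - 17*sin(90) = -17
z' = 11*sin(90) + 17*cos(90) = 11

(-11, -17, 11)


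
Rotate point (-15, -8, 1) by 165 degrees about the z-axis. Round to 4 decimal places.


x' = -15*cos(165) - -8*sin(165) = 16.5594
y' = -15*sin(165) + -8*cos(165) = 3.8451
z' = 1

(16.5594, 3.8451, 1)


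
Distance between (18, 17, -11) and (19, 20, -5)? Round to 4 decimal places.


d = sqrt((19-18)^2 + (20-17)^2 + (-5--11)^2) = 6.7823

6.7823


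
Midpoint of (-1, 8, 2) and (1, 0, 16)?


Midpoint = ((-1+1)/2, (8+0)/2, (2+16)/2) = (0, 4, 9)

(0, 4, 9)


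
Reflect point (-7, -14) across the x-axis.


Reflection across x-axis: (x, y) -> (x, -y)
(-7, -14) -> (-7, 14)

(-7, 14)


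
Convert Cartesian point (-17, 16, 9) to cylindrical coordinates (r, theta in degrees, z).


r = sqrt((-17)^2 + 16^2) = 23.3452
theta = atan2(16, -17) = 136.7357 deg
z = 9

r = 23.3452, theta = 136.7357 deg, z = 9


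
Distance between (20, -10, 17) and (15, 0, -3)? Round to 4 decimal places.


d = sqrt((15-20)^2 + (0--10)^2 + (-3-17)^2) = 22.9129

22.9129


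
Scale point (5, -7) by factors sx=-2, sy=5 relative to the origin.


Scaling: (x*sx, y*sy) = (5*-2, -7*5) = (-10, -35)

(-10, -35)


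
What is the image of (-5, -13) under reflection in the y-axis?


Reflection across y-axis: (x, y) -> (-x, y)
(-5, -13) -> (5, -13)

(5, -13)


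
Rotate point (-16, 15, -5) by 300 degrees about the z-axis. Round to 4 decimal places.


x' = -16*cos(300) - 15*sin(300) = 4.9904
y' = -16*sin(300) + 15*cos(300) = 21.3564
z' = -5

(4.9904, 21.3564, -5)


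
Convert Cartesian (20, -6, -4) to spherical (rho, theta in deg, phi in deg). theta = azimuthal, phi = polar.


rho = sqrt(20^2 + (-6)^2 + (-4)^2) = 21.2603
theta = atan2(-6, 20) = 343.3008 deg
phi = acos(-4/21.2603) = 100.8445 deg

rho = 21.2603, theta = 343.3008 deg, phi = 100.8445 deg


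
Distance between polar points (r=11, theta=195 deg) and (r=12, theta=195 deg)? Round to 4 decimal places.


d = sqrt(r1^2 + r2^2 - 2*r1*r2*cos(t2-t1))
d = sqrt(11^2 + 12^2 - 2*11*12*cos(195-195)) = 1

1


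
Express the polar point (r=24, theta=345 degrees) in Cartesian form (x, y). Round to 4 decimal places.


x = 24 * cos(345) = 23.1822
y = 24 * sin(345) = -6.2117

(23.1822, -6.2117)


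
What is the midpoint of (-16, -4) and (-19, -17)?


Midpoint = ((-16+-19)/2, (-4+-17)/2) = (-17.5, -10.5)

(-17.5, -10.5)


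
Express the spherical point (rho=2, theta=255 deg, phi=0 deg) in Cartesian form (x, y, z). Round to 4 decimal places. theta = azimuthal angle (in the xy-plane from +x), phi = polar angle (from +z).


x = 2 * sin(0) * cos(255) = 0
y = 2 * sin(0) * sin(255) = 0
z = 2 * cos(0) = 2

(0, 0, 2)


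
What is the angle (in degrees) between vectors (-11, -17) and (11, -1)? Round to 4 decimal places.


dot = -11*11 + -17*-1 = -104
|u| = 20.2485, |v| = 11.0454
cos(angle) = -0.465
angle = 117.7108 degrees

117.7108 degrees


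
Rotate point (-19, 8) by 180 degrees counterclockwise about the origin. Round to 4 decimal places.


x' = -19*cos(180) - 8*sin(180) = 19
y' = -19*sin(180) + 8*cos(180) = -8

(19, -8)


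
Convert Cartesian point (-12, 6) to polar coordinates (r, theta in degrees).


r = sqrt((-12)^2 + 6^2) = 13.4164
theta = atan2(6, -12) = 153.4349 degrees

r = 13.4164, theta = 153.4349 degrees


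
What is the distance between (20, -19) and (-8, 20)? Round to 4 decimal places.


d = sqrt((-8-20)^2 + (20--19)^2) = 48.0104

48.0104


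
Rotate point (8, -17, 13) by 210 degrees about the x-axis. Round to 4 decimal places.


x' = 8
y' = -17*cos(210) - 13*sin(210) = 21.2224
z' = -17*sin(210) + 13*cos(210) = -2.7583

(8, 21.2224, -2.7583)


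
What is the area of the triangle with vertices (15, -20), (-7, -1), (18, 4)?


Area = |x1(y2-y3) + x2(y3-y1) + x3(y1-y2)| / 2
= |15*(-1-4) + -7*(4--20) + 18*(-20--1)| / 2
= 292.5

292.5


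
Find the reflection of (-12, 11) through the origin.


Reflection through origin: (x, y) -> (-x, -y)
(-12, 11) -> (12, -11)

(12, -11)


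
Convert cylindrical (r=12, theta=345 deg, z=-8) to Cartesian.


x = 12 * cos(345) = 11.5911
y = 12 * sin(345) = -3.1058
z = -8

(11.5911, -3.1058, -8)


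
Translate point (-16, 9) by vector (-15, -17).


Translation: (x+dx, y+dy) = (-16+-15, 9+-17) = (-31, -8)

(-31, -8)


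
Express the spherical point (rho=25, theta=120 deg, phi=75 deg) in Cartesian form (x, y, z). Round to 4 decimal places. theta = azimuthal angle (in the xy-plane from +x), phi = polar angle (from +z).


x = 25 * sin(75) * cos(120) = -12.0741
y = 25 * sin(75) * sin(120) = 20.9129
z = 25 * cos(75) = 6.4705

(-12.0741, 20.9129, 6.4705)


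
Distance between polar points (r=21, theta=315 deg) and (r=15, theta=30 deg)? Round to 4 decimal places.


d = sqrt(r1^2 + r2^2 - 2*r1*r2*cos(t2-t1))
d = sqrt(21^2 + 15^2 - 2*21*15*cos(30-315)) = 22.4264

22.4264


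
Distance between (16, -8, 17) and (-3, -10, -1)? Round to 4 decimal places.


d = sqrt((-3-16)^2 + (-10--8)^2 + (-1-17)^2) = 26.2488

26.2488


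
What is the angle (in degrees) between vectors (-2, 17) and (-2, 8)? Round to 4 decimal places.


dot = -2*-2 + 17*8 = 140
|u| = 17.1172, |v| = 8.2462
cos(angle) = 0.9918
angle = 7.3264 degrees

7.3264 degrees


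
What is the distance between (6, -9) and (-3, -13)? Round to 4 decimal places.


d = sqrt((-3-6)^2 + (-13--9)^2) = 9.8489

9.8489


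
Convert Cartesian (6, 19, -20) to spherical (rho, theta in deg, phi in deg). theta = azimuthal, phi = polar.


rho = sqrt(6^2 + 19^2 + (-20)^2) = 28.2312
theta = atan2(19, 6) = 72.4744 deg
phi = acos(-20/28.2312) = 135.1078 deg

rho = 28.2312, theta = 72.4744 deg, phi = 135.1078 deg


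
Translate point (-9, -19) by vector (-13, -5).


Translation: (x+dx, y+dy) = (-9+-13, -19+-5) = (-22, -24)

(-22, -24)


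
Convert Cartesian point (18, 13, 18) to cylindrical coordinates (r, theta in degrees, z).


r = sqrt(18^2 + 13^2) = 22.2036
theta = atan2(13, 18) = 35.8377 deg
z = 18

r = 22.2036, theta = 35.8377 deg, z = 18


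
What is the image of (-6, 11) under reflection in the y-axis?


Reflection across y-axis: (x, y) -> (-x, y)
(-6, 11) -> (6, 11)

(6, 11)


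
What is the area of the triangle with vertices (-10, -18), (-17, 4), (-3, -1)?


Area = |x1(y2-y3) + x2(y3-y1) + x3(y1-y2)| / 2
= |-10*(4--1) + -17*(-1--18) + -3*(-18-4)| / 2
= 136.5

136.5


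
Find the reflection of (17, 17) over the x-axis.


Reflection across x-axis: (x, y) -> (x, -y)
(17, 17) -> (17, -17)

(17, -17)


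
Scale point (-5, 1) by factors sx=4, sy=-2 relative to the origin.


Scaling: (x*sx, y*sy) = (-5*4, 1*-2) = (-20, -2)

(-20, -2)


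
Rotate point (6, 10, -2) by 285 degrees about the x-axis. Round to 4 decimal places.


x' = 6
y' = 10*cos(285) - -2*sin(285) = 0.6563
z' = 10*sin(285) + -2*cos(285) = -10.1769

(6, 0.6563, -10.1769)


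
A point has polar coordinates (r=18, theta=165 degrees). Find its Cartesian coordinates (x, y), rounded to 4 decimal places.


x = 18 * cos(165) = -17.3867
y = 18 * sin(165) = 4.6587

(-17.3867, 4.6587)


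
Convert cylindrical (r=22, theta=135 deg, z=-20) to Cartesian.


x = 22 * cos(135) = -15.5563
y = 22 * sin(135) = 15.5563
z = -20

(-15.5563, 15.5563, -20)


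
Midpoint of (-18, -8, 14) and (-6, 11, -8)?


Midpoint = ((-18+-6)/2, (-8+11)/2, (14+-8)/2) = (-12, 1.5, 3)

(-12, 1.5, 3)


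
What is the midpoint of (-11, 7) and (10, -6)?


Midpoint = ((-11+10)/2, (7+-6)/2) = (-0.5, 0.5)

(-0.5, 0.5)


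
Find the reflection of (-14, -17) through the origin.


Reflection through origin: (x, y) -> (-x, -y)
(-14, -17) -> (14, 17)

(14, 17)


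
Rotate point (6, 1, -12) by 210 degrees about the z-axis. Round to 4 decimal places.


x' = 6*cos(210) - 1*sin(210) = -4.6962
y' = 6*sin(210) + 1*cos(210) = -3.866
z' = -12

(-4.6962, -3.866, -12)


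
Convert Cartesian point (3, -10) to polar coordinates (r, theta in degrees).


r = sqrt(3^2 + (-10)^2) = 10.4403
theta = atan2(-10, 3) = 286.6992 degrees

r = 10.4403, theta = 286.6992 degrees


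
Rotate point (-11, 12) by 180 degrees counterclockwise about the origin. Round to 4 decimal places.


x' = -11*cos(180) - 12*sin(180) = 11
y' = -11*sin(180) + 12*cos(180) = -12

(11, -12)


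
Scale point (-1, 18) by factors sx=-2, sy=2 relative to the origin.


Scaling: (x*sx, y*sy) = (-1*-2, 18*2) = (2, 36)

(2, 36)


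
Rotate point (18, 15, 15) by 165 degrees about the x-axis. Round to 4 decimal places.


x' = 18
y' = 15*cos(165) - 15*sin(165) = -18.3712
z' = 15*sin(165) + 15*cos(165) = -10.6066

(18, -18.3712, -10.6066)


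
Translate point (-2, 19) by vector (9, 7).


Translation: (x+dx, y+dy) = (-2+9, 19+7) = (7, 26)

(7, 26)


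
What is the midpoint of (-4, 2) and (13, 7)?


Midpoint = ((-4+13)/2, (2+7)/2) = (4.5, 4.5)

(4.5, 4.5)


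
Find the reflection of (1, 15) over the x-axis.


Reflection across x-axis: (x, y) -> (x, -y)
(1, 15) -> (1, -15)

(1, -15)


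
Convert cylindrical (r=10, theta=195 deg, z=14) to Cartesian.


x = 10 * cos(195) = -9.6593
y = 10 * sin(195) = -2.5882
z = 14

(-9.6593, -2.5882, 14)


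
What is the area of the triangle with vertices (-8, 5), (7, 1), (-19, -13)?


Area = |x1(y2-y3) + x2(y3-y1) + x3(y1-y2)| / 2
= |-8*(1--13) + 7*(-13-5) + -19*(5-1)| / 2
= 157

157


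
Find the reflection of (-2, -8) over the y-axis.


Reflection across y-axis: (x, y) -> (-x, y)
(-2, -8) -> (2, -8)

(2, -8)


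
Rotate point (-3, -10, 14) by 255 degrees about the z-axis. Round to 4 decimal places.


x' = -3*cos(255) - -10*sin(255) = -8.8828
y' = -3*sin(255) + -10*cos(255) = 5.486
z' = 14

(-8.8828, 5.486, 14)


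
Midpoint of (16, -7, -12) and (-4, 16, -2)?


Midpoint = ((16+-4)/2, (-7+16)/2, (-12+-2)/2) = (6, 4.5, -7)

(6, 4.5, -7)


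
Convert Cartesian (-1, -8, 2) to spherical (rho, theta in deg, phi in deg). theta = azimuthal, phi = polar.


rho = sqrt((-1)^2 + (-8)^2 + 2^2) = 8.3066
theta = atan2(-8, -1) = 262.875 deg
phi = acos(2/8.3066) = 76.0679 deg

rho = 8.3066, theta = 262.875 deg, phi = 76.0679 deg


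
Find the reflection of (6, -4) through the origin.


Reflection through origin: (x, y) -> (-x, -y)
(6, -4) -> (-6, 4)

(-6, 4)


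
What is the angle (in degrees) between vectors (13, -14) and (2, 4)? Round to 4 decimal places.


dot = 13*2 + -14*4 = -30
|u| = 19.105, |v| = 4.4721
cos(angle) = -0.3511
angle = 110.556 degrees

110.556 degrees


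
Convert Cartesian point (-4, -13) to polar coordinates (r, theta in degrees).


r = sqrt((-4)^2 + (-13)^2) = 13.6015
theta = atan2(-13, -4) = 252.8973 degrees

r = 13.6015, theta = 252.8973 degrees


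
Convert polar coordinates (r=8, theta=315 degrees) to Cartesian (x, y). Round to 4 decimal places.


x = 8 * cos(315) = 5.6569
y = 8 * sin(315) = -5.6569

(5.6569, -5.6569)
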